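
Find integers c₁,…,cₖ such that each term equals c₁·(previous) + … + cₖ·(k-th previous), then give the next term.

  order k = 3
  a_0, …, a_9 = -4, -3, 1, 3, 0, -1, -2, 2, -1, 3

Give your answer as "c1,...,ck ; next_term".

  a_3 = -1·1 + 0·-3 + -1·-4 = 3
  a_4 = -1·3 + 0·1 + -1·-3 = 0
  a_5 = -1·0 + 0·3 + -1·1 = -1
  a_6 = -1·-1 + 0·0 + -1·3 = -2
  a_7 = -1·-2 + 0·-1 + -1·0 = 2
  a_8 = -1·2 + 0·-2 + -1·-1 = -1
  a_9 = -1·-1 + 0·2 + -1·-2 = 3
  a_10 = -1·3 + 0·-1 + -1·2 = -5

-1,0,-1 ; -5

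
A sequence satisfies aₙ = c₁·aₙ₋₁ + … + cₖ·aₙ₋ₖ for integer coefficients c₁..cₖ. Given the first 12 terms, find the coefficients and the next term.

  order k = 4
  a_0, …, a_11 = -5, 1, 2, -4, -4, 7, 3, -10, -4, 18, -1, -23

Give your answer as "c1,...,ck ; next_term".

  a_4 = -1·-4 + -1·2 + -1·1 + 1·-5 = -4
  a_5 = -1·-4 + -1·-4 + -1·2 + 1·1 = 7
  a_6 = -1·7 + -1·-4 + -1·-4 + 1·2 = 3
  a_7 = -1·3 + -1·7 + -1·-4 + 1·-4 = -10
  a_8 = -1·-10 + -1·3 + -1·7 + 1·-4 = -4
  a_9 = -1·-4 + -1·-10 + -1·3 + 1·7 = 18
  a_10 = -1·18 + -1·-4 + -1·-10 + 1·3 = -1
  a_11 = -1·-1 + -1·18 + -1·-4 + 1·-10 = -23
  a_12 = -1·-23 + -1·-1 + -1·18 + 1·-4 = 2

-1,-1,-1,1 ; 2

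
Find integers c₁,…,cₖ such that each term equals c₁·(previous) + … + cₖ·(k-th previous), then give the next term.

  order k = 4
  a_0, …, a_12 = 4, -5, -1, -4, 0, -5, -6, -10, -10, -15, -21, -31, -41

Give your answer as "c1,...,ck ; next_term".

  a_4 = 1·-4 + 0·-1 + 0·-5 + 1·4 = 0
  a_5 = 1·0 + 0·-4 + 0·-1 + 1·-5 = -5
  a_6 = 1·-5 + 0·0 + 0·-4 + 1·-1 = -6
  a_7 = 1·-6 + 0·-5 + 0·0 + 1·-4 = -10
  a_8 = 1·-10 + 0·-6 + 0·-5 + 1·0 = -10
  a_9 = 1·-10 + 0·-10 + 0·-6 + 1·-5 = -15
  a_10 = 1·-15 + 0·-10 + 0·-10 + 1·-6 = -21
  a_11 = 1·-21 + 0·-15 + 0·-10 + 1·-10 = -31
  a_12 = 1·-31 + 0·-21 + 0·-15 + 1·-10 = -41
  a_13 = 1·-41 + 0·-31 + 0·-21 + 1·-15 = -56

1,0,0,1 ; -56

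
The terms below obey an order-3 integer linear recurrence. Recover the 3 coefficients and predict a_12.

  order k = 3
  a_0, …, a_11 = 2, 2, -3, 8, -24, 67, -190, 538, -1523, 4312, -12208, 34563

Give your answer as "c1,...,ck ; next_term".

-2,2,-1 ; -97854

  a_3 = -2·-3 + 2·2 + -1·2 = 8
  a_4 = -2·8 + 2·-3 + -1·2 = -24
  a_5 = -2·-24 + 2·8 + -1·-3 = 67
  a_6 = -2·67 + 2·-24 + -1·8 = -190
  a_7 = -2·-190 + 2·67 + -1·-24 = 538
  a_8 = -2·538 + 2·-190 + -1·67 = -1523
  a_9 = -2·-1523 + 2·538 + -1·-190 = 4312
  a_10 = -2·4312 + 2·-1523 + -1·538 = -12208
  a_11 = -2·-12208 + 2·4312 + -1·-1523 = 34563
  a_12 = -2·34563 + 2·-12208 + -1·4312 = -97854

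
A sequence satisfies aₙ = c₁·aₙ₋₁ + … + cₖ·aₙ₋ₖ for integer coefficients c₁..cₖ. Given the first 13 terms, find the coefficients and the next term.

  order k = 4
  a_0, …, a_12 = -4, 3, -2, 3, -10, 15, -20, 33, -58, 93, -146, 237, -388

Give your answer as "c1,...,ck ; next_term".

  a_4 = -1·3 + 0·-2 + -1·3 + 1·-4 = -10
  a_5 = -1·-10 + 0·3 + -1·-2 + 1·3 = 15
  a_6 = -1·15 + 0·-10 + -1·3 + 1·-2 = -20
  a_7 = -1·-20 + 0·15 + -1·-10 + 1·3 = 33
  a_8 = -1·33 + 0·-20 + -1·15 + 1·-10 = -58
  a_9 = -1·-58 + 0·33 + -1·-20 + 1·15 = 93
  a_10 = -1·93 + 0·-58 + -1·33 + 1·-20 = -146
  a_11 = -1·-146 + 0·93 + -1·-58 + 1·33 = 237
  a_12 = -1·237 + 0·-146 + -1·93 + 1·-58 = -388
  a_13 = -1·-388 + 0·237 + -1·-146 + 1·93 = 627

-1,0,-1,1 ; 627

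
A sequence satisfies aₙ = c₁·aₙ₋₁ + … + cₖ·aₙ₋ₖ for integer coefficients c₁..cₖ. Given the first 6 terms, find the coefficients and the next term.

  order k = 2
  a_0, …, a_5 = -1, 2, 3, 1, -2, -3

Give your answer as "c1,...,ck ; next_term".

1,-1 ; -1

  a_2 = 1·2 + -1·-1 = 3
  a_3 = 1·3 + -1·2 = 1
  a_4 = 1·1 + -1·3 = -2
  a_5 = 1·-2 + -1·1 = -3
  a_6 = 1·-3 + -1·-2 = -1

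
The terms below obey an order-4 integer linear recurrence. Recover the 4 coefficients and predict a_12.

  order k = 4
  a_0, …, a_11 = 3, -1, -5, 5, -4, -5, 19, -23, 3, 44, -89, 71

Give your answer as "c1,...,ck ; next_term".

-1,-1,1,-1 ; 59

  a_4 = -1·5 + -1·-5 + 1·-1 + -1·3 = -4
  a_5 = -1·-4 + -1·5 + 1·-5 + -1·-1 = -5
  a_6 = -1·-5 + -1·-4 + 1·5 + -1·-5 = 19
  a_7 = -1·19 + -1·-5 + 1·-4 + -1·5 = -23
  a_8 = -1·-23 + -1·19 + 1·-5 + -1·-4 = 3
  a_9 = -1·3 + -1·-23 + 1·19 + -1·-5 = 44
  a_10 = -1·44 + -1·3 + 1·-23 + -1·19 = -89
  a_11 = -1·-89 + -1·44 + 1·3 + -1·-23 = 71
  a_12 = -1·71 + -1·-89 + 1·44 + -1·3 = 59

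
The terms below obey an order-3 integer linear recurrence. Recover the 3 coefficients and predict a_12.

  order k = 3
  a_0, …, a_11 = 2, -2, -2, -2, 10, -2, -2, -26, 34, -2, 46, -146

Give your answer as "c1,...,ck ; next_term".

-1,-1,-3 ; 106

  a_3 = -1·-2 + -1·-2 + -3·2 = -2
  a_4 = -1·-2 + -1·-2 + -3·-2 = 10
  a_5 = -1·10 + -1·-2 + -3·-2 = -2
  a_6 = -1·-2 + -1·10 + -3·-2 = -2
  a_7 = -1·-2 + -1·-2 + -3·10 = -26
  a_8 = -1·-26 + -1·-2 + -3·-2 = 34
  a_9 = -1·34 + -1·-26 + -3·-2 = -2
  a_10 = -1·-2 + -1·34 + -3·-26 = 46
  a_11 = -1·46 + -1·-2 + -3·34 = -146
  a_12 = -1·-146 + -1·46 + -3·-2 = 106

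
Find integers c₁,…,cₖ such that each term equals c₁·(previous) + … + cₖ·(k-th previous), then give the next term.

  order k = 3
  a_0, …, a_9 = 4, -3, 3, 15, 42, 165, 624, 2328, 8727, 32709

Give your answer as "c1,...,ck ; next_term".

  a_3 = 3·3 + 2·-3 + 3·4 = 15
  a_4 = 3·15 + 2·3 + 3·-3 = 42
  a_5 = 3·42 + 2·15 + 3·3 = 165
  a_6 = 3·165 + 2·42 + 3·15 = 624
  a_7 = 3·624 + 2·165 + 3·42 = 2328
  a_8 = 3·2328 + 2·624 + 3·165 = 8727
  a_9 = 3·8727 + 2·2328 + 3·624 = 32709
  a_10 = 3·32709 + 2·8727 + 3·2328 = 122565

3,2,3 ; 122565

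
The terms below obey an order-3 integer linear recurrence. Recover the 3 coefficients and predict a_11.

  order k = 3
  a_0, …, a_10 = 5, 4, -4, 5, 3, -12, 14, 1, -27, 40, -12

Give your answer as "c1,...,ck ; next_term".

-1,-1,1 ; -55

  a_3 = -1·-4 + -1·4 + 1·5 = 5
  a_4 = -1·5 + -1·-4 + 1·4 = 3
  a_5 = -1·3 + -1·5 + 1·-4 = -12
  a_6 = -1·-12 + -1·3 + 1·5 = 14
  a_7 = -1·14 + -1·-12 + 1·3 = 1
  a_8 = -1·1 + -1·14 + 1·-12 = -27
  a_9 = -1·-27 + -1·1 + 1·14 = 40
  a_10 = -1·40 + -1·-27 + 1·1 = -12
  a_11 = -1·-12 + -1·40 + 1·-27 = -55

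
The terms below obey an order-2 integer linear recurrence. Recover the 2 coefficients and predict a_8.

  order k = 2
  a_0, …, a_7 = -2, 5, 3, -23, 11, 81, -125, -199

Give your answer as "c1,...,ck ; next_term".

  a_2 = -1·5 + -4·-2 = 3
  a_3 = -1·3 + -4·5 = -23
  a_4 = -1·-23 + -4·3 = 11
  a_5 = -1·11 + -4·-23 = 81
  a_6 = -1·81 + -4·11 = -125
  a_7 = -1·-125 + -4·81 = -199
  a_8 = -1·-199 + -4·-125 = 699

-1,-4 ; 699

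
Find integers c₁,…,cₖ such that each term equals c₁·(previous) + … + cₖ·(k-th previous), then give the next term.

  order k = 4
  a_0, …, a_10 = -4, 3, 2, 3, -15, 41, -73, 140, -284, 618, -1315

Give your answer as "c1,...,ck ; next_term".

-2,0,1,3 ; 2766

  a_4 = -2·3 + 0·2 + 1·3 + 3·-4 = -15
  a_5 = -2·-15 + 0·3 + 1·2 + 3·3 = 41
  a_6 = -2·41 + 0·-15 + 1·3 + 3·2 = -73
  a_7 = -2·-73 + 0·41 + 1·-15 + 3·3 = 140
  a_8 = -2·140 + 0·-73 + 1·41 + 3·-15 = -284
  a_9 = -2·-284 + 0·140 + 1·-73 + 3·41 = 618
  a_10 = -2·618 + 0·-284 + 1·140 + 3·-73 = -1315
  a_11 = -2·-1315 + 0·618 + 1·-284 + 3·140 = 2766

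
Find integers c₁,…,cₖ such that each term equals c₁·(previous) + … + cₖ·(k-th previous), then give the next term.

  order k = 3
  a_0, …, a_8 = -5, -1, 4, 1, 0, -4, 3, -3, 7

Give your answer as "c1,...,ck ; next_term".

  a_3 = -1·4 + 0·-1 + -1·-5 = 1
  a_4 = -1·1 + 0·4 + -1·-1 = 0
  a_5 = -1·0 + 0·1 + -1·4 = -4
  a_6 = -1·-4 + 0·0 + -1·1 = 3
  a_7 = -1·3 + 0·-4 + -1·0 = -3
  a_8 = -1·-3 + 0·3 + -1·-4 = 7
  a_9 = -1·7 + 0·-3 + -1·3 = -10

-1,0,-1 ; -10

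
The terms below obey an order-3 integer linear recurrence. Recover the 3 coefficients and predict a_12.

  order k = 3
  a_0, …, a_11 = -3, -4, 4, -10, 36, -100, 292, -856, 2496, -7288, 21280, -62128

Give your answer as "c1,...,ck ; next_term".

  a_3 = -2·4 + 2·-4 + -2·-3 = -10
  a_4 = -2·-10 + 2·4 + -2·-4 = 36
  a_5 = -2·36 + 2·-10 + -2·4 = -100
  a_6 = -2·-100 + 2·36 + -2·-10 = 292
  a_7 = -2·292 + 2·-100 + -2·36 = -856
  a_8 = -2·-856 + 2·292 + -2·-100 = 2496
  a_9 = -2·2496 + 2·-856 + -2·292 = -7288
  a_10 = -2·-7288 + 2·2496 + -2·-856 = 21280
  a_11 = -2·21280 + 2·-7288 + -2·2496 = -62128
  a_12 = -2·-62128 + 2·21280 + -2·-7288 = 181392

-2,2,-2 ; 181392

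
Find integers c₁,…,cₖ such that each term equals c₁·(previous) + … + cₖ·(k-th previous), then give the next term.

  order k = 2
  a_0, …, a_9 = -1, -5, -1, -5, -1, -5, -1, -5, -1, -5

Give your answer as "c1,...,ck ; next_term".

0,1 ; -1

  a_2 = 0·-5 + 1·-1 = -1
  a_3 = 0·-1 + 1·-5 = -5
  a_4 = 0·-5 + 1·-1 = -1
  a_5 = 0·-1 + 1·-5 = -5
  a_6 = 0·-5 + 1·-1 = -1
  a_7 = 0·-1 + 1·-5 = -5
  a_8 = 0·-5 + 1·-1 = -1
  a_9 = 0·-1 + 1·-5 = -5
  a_10 = 0·-5 + 1·-1 = -1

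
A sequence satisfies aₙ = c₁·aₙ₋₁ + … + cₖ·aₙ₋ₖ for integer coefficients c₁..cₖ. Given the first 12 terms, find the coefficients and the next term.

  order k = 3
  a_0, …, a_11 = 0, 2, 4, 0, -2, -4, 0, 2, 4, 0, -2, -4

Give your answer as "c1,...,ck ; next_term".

0,0,-1 ; 0

  a_3 = 0·4 + 0·2 + -1·0 = 0
  a_4 = 0·0 + 0·4 + -1·2 = -2
  a_5 = 0·-2 + 0·0 + -1·4 = -4
  a_6 = 0·-4 + 0·-2 + -1·0 = 0
  a_7 = 0·0 + 0·-4 + -1·-2 = 2
  a_8 = 0·2 + 0·0 + -1·-4 = 4
  a_9 = 0·4 + 0·2 + -1·0 = 0
  a_10 = 0·0 + 0·4 + -1·2 = -2
  a_11 = 0·-2 + 0·0 + -1·4 = -4
  a_12 = 0·-4 + 0·-2 + -1·0 = 0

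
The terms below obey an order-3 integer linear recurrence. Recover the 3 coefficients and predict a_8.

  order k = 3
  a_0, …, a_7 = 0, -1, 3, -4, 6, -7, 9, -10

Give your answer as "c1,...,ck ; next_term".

  a_3 = -1·3 + 1·-1 + 1·0 = -4
  a_4 = -1·-4 + 1·3 + 1·-1 = 6
  a_5 = -1·6 + 1·-4 + 1·3 = -7
  a_6 = -1·-7 + 1·6 + 1·-4 = 9
  a_7 = -1·9 + 1·-7 + 1·6 = -10
  a_8 = -1·-10 + 1·9 + 1·-7 = 12

-1,1,1 ; 12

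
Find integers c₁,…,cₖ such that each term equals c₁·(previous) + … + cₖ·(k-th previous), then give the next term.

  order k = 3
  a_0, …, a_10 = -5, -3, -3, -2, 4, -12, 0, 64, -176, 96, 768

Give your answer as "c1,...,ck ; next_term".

  a_3 = -2·-3 + -4·-3 + 4·-5 = -2
  a_4 = -2·-2 + -4·-3 + 4·-3 = 4
  a_5 = -2·4 + -4·-2 + 4·-3 = -12
  a_6 = -2·-12 + -4·4 + 4·-2 = 0
  a_7 = -2·0 + -4·-12 + 4·4 = 64
  a_8 = -2·64 + -4·0 + 4·-12 = -176
  a_9 = -2·-176 + -4·64 + 4·0 = 96
  a_10 = -2·96 + -4·-176 + 4·64 = 768
  a_11 = -2·768 + -4·96 + 4·-176 = -2624

-2,-4,4 ; -2624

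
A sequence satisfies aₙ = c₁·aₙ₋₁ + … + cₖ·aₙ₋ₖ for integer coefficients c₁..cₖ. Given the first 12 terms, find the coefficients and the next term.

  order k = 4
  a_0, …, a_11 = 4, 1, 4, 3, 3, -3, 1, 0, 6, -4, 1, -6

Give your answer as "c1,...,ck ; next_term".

  a_4 = 0·3 + 0·4 + -1·1 + 1·4 = 3
  a_5 = 0·3 + 0·3 + -1·4 + 1·1 = -3
  a_6 = 0·-3 + 0·3 + -1·3 + 1·4 = 1
  a_7 = 0·1 + 0·-3 + -1·3 + 1·3 = 0
  a_8 = 0·0 + 0·1 + -1·-3 + 1·3 = 6
  a_9 = 0·6 + 0·0 + -1·1 + 1·-3 = -4
  a_10 = 0·-4 + 0·6 + -1·0 + 1·1 = 1
  a_11 = 0·1 + 0·-4 + -1·6 + 1·0 = -6
  a_12 = 0·-6 + 0·1 + -1·-4 + 1·6 = 10

0,0,-1,1 ; 10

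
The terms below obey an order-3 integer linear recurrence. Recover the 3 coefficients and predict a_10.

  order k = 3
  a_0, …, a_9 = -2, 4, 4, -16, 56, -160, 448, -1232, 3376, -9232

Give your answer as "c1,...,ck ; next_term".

  a_3 = -3·4 + 0·4 + 2·-2 = -16
  a_4 = -3·-16 + 0·4 + 2·4 = 56
  a_5 = -3·56 + 0·-16 + 2·4 = -160
  a_6 = -3·-160 + 0·56 + 2·-16 = 448
  a_7 = -3·448 + 0·-160 + 2·56 = -1232
  a_8 = -3·-1232 + 0·448 + 2·-160 = 3376
  a_9 = -3·3376 + 0·-1232 + 2·448 = -9232
  a_10 = -3·-9232 + 0·3376 + 2·-1232 = 25232

-3,0,2 ; 25232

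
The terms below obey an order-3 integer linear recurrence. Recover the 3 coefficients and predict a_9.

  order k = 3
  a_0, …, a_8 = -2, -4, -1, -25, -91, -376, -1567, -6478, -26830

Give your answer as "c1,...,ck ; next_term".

3,4,3 ; -111103

  a_3 = 3·-1 + 4·-4 + 3·-2 = -25
  a_4 = 3·-25 + 4·-1 + 3·-4 = -91
  a_5 = 3·-91 + 4·-25 + 3·-1 = -376
  a_6 = 3·-376 + 4·-91 + 3·-25 = -1567
  a_7 = 3·-1567 + 4·-376 + 3·-91 = -6478
  a_8 = 3·-6478 + 4·-1567 + 3·-376 = -26830
  a_9 = 3·-26830 + 4·-6478 + 3·-1567 = -111103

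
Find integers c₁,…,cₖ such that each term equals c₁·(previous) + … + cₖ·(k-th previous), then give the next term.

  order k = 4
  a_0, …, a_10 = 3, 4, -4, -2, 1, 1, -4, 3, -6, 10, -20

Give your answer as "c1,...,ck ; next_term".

  a_4 = -1·-2 + 1·-4 + 0·4 + 1·3 = 1
  a_5 = -1·1 + 1·-2 + 0·-4 + 1·4 = 1
  a_6 = -1·1 + 1·1 + 0·-2 + 1·-4 = -4
  a_7 = -1·-4 + 1·1 + 0·1 + 1·-2 = 3
  a_8 = -1·3 + 1·-4 + 0·1 + 1·1 = -6
  a_9 = -1·-6 + 1·3 + 0·-4 + 1·1 = 10
  a_10 = -1·10 + 1·-6 + 0·3 + 1·-4 = -20
  a_11 = -1·-20 + 1·10 + 0·-6 + 1·3 = 33

-1,1,0,1 ; 33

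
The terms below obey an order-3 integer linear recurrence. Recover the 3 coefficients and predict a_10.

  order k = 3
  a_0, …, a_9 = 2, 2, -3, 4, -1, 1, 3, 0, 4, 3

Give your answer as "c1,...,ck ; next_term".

  a_3 = 0·-3 + 1·2 + 1·2 = 4
  a_4 = 0·4 + 1·-3 + 1·2 = -1
  a_5 = 0·-1 + 1·4 + 1·-3 = 1
  a_6 = 0·1 + 1·-1 + 1·4 = 3
  a_7 = 0·3 + 1·1 + 1·-1 = 0
  a_8 = 0·0 + 1·3 + 1·1 = 4
  a_9 = 0·4 + 1·0 + 1·3 = 3
  a_10 = 0·3 + 1·4 + 1·0 = 4

0,1,1 ; 4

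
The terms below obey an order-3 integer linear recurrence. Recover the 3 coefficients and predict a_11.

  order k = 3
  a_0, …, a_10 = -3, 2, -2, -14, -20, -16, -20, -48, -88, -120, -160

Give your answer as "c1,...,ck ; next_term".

2,-2,2 ; -256

  a_3 = 2·-2 + -2·2 + 2·-3 = -14
  a_4 = 2·-14 + -2·-2 + 2·2 = -20
  a_5 = 2·-20 + -2·-14 + 2·-2 = -16
  a_6 = 2·-16 + -2·-20 + 2·-14 = -20
  a_7 = 2·-20 + -2·-16 + 2·-20 = -48
  a_8 = 2·-48 + -2·-20 + 2·-16 = -88
  a_9 = 2·-88 + -2·-48 + 2·-20 = -120
  a_10 = 2·-120 + -2·-88 + 2·-48 = -160
  a_11 = 2·-160 + -2·-120 + 2·-88 = -256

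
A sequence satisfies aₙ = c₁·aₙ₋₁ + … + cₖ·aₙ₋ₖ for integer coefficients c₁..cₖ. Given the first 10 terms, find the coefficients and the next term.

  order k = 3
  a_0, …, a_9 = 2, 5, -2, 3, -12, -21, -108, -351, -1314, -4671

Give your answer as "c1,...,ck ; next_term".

  a_3 = 3·-2 + 3·5 + -3·2 = 3
  a_4 = 3·3 + 3·-2 + -3·5 = -12
  a_5 = 3·-12 + 3·3 + -3·-2 = -21
  a_6 = 3·-21 + 3·-12 + -3·3 = -108
  a_7 = 3·-108 + 3·-21 + -3·-12 = -351
  a_8 = 3·-351 + 3·-108 + -3·-21 = -1314
  a_9 = 3·-1314 + 3·-351 + -3·-108 = -4671
  a_10 = 3·-4671 + 3·-1314 + -3·-351 = -16902

3,3,-3 ; -16902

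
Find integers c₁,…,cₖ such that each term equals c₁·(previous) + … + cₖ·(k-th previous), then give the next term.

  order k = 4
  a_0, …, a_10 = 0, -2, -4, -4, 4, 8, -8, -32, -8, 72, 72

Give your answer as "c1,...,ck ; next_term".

1,-2,0,2 ; -136

  a_4 = 1·-4 + -2·-4 + 0·-2 + 2·0 = 4
  a_5 = 1·4 + -2·-4 + 0·-4 + 2·-2 = 8
  a_6 = 1·8 + -2·4 + 0·-4 + 2·-4 = -8
  a_7 = 1·-8 + -2·8 + 0·4 + 2·-4 = -32
  a_8 = 1·-32 + -2·-8 + 0·8 + 2·4 = -8
  a_9 = 1·-8 + -2·-32 + 0·-8 + 2·8 = 72
  a_10 = 1·72 + -2·-8 + 0·-32 + 2·-8 = 72
  a_11 = 1·72 + -2·72 + 0·-8 + 2·-32 = -136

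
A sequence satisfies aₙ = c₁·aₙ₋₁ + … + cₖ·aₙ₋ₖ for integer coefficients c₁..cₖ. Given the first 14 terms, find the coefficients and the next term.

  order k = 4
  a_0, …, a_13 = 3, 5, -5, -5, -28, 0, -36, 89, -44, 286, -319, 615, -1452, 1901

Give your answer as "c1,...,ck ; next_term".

0,2,-3,-1 ; -4430

  a_4 = 0·-5 + 2·-5 + -3·5 + -1·3 = -28
  a_5 = 0·-28 + 2·-5 + -3·-5 + -1·5 = 0
  a_6 = 0·0 + 2·-28 + -3·-5 + -1·-5 = -36
  a_7 = 0·-36 + 2·0 + -3·-28 + -1·-5 = 89
  a_8 = 0·89 + 2·-36 + -3·0 + -1·-28 = -44
  a_9 = 0·-44 + 2·89 + -3·-36 + -1·0 = 286
  a_10 = 0·286 + 2·-44 + -3·89 + -1·-36 = -319
  a_11 = 0·-319 + 2·286 + -3·-44 + -1·89 = 615
  a_12 = 0·615 + 2·-319 + -3·286 + -1·-44 = -1452
  a_13 = 0·-1452 + 2·615 + -3·-319 + -1·286 = 1901
  a_14 = 0·1901 + 2·-1452 + -3·615 + -1·-319 = -4430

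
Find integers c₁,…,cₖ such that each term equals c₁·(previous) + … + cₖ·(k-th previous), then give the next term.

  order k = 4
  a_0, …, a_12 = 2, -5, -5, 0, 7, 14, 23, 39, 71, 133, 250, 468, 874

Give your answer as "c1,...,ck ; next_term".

2,0,-1,1 ; 1631

  a_4 = 2·0 + 0·-5 + -1·-5 + 1·2 = 7
  a_5 = 2·7 + 0·0 + -1·-5 + 1·-5 = 14
  a_6 = 2·14 + 0·7 + -1·0 + 1·-5 = 23
  a_7 = 2·23 + 0·14 + -1·7 + 1·0 = 39
  a_8 = 2·39 + 0·23 + -1·14 + 1·7 = 71
  a_9 = 2·71 + 0·39 + -1·23 + 1·14 = 133
  a_10 = 2·133 + 0·71 + -1·39 + 1·23 = 250
  a_11 = 2·250 + 0·133 + -1·71 + 1·39 = 468
  a_12 = 2·468 + 0·250 + -1·133 + 1·71 = 874
  a_13 = 2·874 + 0·468 + -1·250 + 1·133 = 1631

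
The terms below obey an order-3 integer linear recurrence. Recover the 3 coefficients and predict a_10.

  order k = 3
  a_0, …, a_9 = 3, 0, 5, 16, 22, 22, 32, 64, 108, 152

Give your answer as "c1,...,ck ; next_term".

2,-2,2 ; 216

  a_3 = 2·5 + -2·0 + 2·3 = 16
  a_4 = 2·16 + -2·5 + 2·0 = 22
  a_5 = 2·22 + -2·16 + 2·5 = 22
  a_6 = 2·22 + -2·22 + 2·16 = 32
  a_7 = 2·32 + -2·22 + 2·22 = 64
  a_8 = 2·64 + -2·32 + 2·22 = 108
  a_9 = 2·108 + -2·64 + 2·32 = 152
  a_10 = 2·152 + -2·108 + 2·64 = 216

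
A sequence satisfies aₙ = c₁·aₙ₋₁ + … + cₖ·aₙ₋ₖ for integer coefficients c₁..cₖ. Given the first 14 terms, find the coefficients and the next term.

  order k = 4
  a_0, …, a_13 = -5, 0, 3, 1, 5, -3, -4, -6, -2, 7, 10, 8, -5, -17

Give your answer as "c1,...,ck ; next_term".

  a_4 = 0·1 + 0·3 + -1·0 + -1·-5 = 5
  a_5 = 0·5 + 0·1 + -1·3 + -1·0 = -3
  a_6 = 0·-3 + 0·5 + -1·1 + -1·3 = -4
  a_7 = 0·-4 + 0·-3 + -1·5 + -1·1 = -6
  a_8 = 0·-6 + 0·-4 + -1·-3 + -1·5 = -2
  a_9 = 0·-2 + 0·-6 + -1·-4 + -1·-3 = 7
  a_10 = 0·7 + 0·-2 + -1·-6 + -1·-4 = 10
  a_11 = 0·10 + 0·7 + -1·-2 + -1·-6 = 8
  a_12 = 0·8 + 0·10 + -1·7 + -1·-2 = -5
  a_13 = 0·-5 + 0·8 + -1·10 + -1·7 = -17
  a_14 = 0·-17 + 0·-5 + -1·8 + -1·10 = -18

0,0,-1,-1 ; -18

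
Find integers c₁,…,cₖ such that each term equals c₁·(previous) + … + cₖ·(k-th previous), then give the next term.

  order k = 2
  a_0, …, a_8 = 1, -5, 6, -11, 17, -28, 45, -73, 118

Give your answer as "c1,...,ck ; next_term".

  a_2 = -1·-5 + 1·1 = 6
  a_3 = -1·6 + 1·-5 = -11
  a_4 = -1·-11 + 1·6 = 17
  a_5 = -1·17 + 1·-11 = -28
  a_6 = -1·-28 + 1·17 = 45
  a_7 = -1·45 + 1·-28 = -73
  a_8 = -1·-73 + 1·45 = 118
  a_9 = -1·118 + 1·-73 = -191

-1,1 ; -191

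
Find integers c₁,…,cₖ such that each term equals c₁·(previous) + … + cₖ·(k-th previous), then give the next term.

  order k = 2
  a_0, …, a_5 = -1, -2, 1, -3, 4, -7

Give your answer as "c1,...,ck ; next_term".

  a_2 = -1·-2 + 1·-1 = 1
  a_3 = -1·1 + 1·-2 = -3
  a_4 = -1·-3 + 1·1 = 4
  a_5 = -1·4 + 1·-3 = -7
  a_6 = -1·-7 + 1·4 = 11

-1,1 ; 11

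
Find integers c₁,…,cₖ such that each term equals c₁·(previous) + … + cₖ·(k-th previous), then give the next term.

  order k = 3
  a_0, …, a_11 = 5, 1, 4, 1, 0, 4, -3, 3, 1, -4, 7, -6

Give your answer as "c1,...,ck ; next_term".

  a_3 = -1·4 + 0·1 + 1·5 = 1
  a_4 = -1·1 + 0·4 + 1·1 = 0
  a_5 = -1·0 + 0·1 + 1·4 = 4
  a_6 = -1·4 + 0·0 + 1·1 = -3
  a_7 = -1·-3 + 0·4 + 1·0 = 3
  a_8 = -1·3 + 0·-3 + 1·4 = 1
  a_9 = -1·1 + 0·3 + 1·-3 = -4
  a_10 = -1·-4 + 0·1 + 1·3 = 7
  a_11 = -1·7 + 0·-4 + 1·1 = -6
  a_12 = -1·-6 + 0·7 + 1·-4 = 2

-1,0,1 ; 2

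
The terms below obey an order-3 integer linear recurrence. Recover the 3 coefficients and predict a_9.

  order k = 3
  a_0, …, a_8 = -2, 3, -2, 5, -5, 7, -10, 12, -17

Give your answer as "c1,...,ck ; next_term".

  a_3 = 0·-2 + 1·3 + -1·-2 = 5
  a_4 = 0·5 + 1·-2 + -1·3 = -5
  a_5 = 0·-5 + 1·5 + -1·-2 = 7
  a_6 = 0·7 + 1·-5 + -1·5 = -10
  a_7 = 0·-10 + 1·7 + -1·-5 = 12
  a_8 = 0·12 + 1·-10 + -1·7 = -17
  a_9 = 0·-17 + 1·12 + -1·-10 = 22

0,1,-1 ; 22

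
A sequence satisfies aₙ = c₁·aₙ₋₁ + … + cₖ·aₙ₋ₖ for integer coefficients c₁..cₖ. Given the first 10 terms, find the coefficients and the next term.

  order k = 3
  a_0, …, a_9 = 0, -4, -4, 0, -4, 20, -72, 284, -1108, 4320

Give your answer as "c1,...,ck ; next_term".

  a_3 = -3·-4 + 3·-4 + -2·0 = 0
  a_4 = -3·0 + 3·-4 + -2·-4 = -4
  a_5 = -3·-4 + 3·0 + -2·-4 = 20
  a_6 = -3·20 + 3·-4 + -2·0 = -72
  a_7 = -3·-72 + 3·20 + -2·-4 = 284
  a_8 = -3·284 + 3·-72 + -2·20 = -1108
  a_9 = -3·-1108 + 3·284 + -2·-72 = 4320
  a_10 = -3·4320 + 3·-1108 + -2·284 = -16852

-3,3,-2 ; -16852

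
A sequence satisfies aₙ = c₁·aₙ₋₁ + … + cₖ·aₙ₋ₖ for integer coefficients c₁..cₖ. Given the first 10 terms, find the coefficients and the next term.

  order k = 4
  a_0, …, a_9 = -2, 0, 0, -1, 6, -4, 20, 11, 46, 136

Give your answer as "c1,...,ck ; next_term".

0,4,4,-3 ; 168

  a_4 = 0·-1 + 4·0 + 4·0 + -3·-2 = 6
  a_5 = 0·6 + 4·-1 + 4·0 + -3·0 = -4
  a_6 = 0·-4 + 4·6 + 4·-1 + -3·0 = 20
  a_7 = 0·20 + 4·-4 + 4·6 + -3·-1 = 11
  a_8 = 0·11 + 4·20 + 4·-4 + -3·6 = 46
  a_9 = 0·46 + 4·11 + 4·20 + -3·-4 = 136
  a_10 = 0·136 + 4·46 + 4·11 + -3·20 = 168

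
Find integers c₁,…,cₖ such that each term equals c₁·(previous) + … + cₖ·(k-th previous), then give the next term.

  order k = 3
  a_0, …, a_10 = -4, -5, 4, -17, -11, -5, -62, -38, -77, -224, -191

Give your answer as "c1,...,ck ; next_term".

  a_3 = 0·4 + 1·-5 + 3·-4 = -17
  a_4 = 0·-17 + 1·4 + 3·-5 = -11
  a_5 = 0·-11 + 1·-17 + 3·4 = -5
  a_6 = 0·-5 + 1·-11 + 3·-17 = -62
  a_7 = 0·-62 + 1·-5 + 3·-11 = -38
  a_8 = 0·-38 + 1·-62 + 3·-5 = -77
  a_9 = 0·-77 + 1·-38 + 3·-62 = -224
  a_10 = 0·-224 + 1·-77 + 3·-38 = -191
  a_11 = 0·-191 + 1·-224 + 3·-77 = -455

0,1,3 ; -455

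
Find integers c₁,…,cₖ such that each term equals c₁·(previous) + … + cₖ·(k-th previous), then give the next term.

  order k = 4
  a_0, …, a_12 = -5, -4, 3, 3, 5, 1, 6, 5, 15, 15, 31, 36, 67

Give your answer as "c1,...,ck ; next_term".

  a_4 = 1·3 + 1·3 + -1·-4 + 1·-5 = 5
  a_5 = 1·5 + 1·3 + -1·3 + 1·-4 = 1
  a_6 = 1·1 + 1·5 + -1·3 + 1·3 = 6
  a_7 = 1·6 + 1·1 + -1·5 + 1·3 = 5
  a_8 = 1·5 + 1·6 + -1·1 + 1·5 = 15
  a_9 = 1·15 + 1·5 + -1·6 + 1·1 = 15
  a_10 = 1·15 + 1·15 + -1·5 + 1·6 = 31
  a_11 = 1·31 + 1·15 + -1·15 + 1·5 = 36
  a_12 = 1·36 + 1·31 + -1·15 + 1·15 = 67
  a_13 = 1·67 + 1·36 + -1·31 + 1·15 = 87

1,1,-1,1 ; 87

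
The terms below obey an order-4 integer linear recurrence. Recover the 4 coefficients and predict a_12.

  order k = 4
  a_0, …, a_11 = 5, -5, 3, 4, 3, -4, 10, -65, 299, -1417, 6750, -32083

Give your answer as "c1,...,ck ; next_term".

  a_4 = -4·4 + 3·3 + -3·-5 + -1·5 = 3
  a_5 = -4·3 + 3·4 + -3·3 + -1·-5 = -4
  a_6 = -4·-4 + 3·3 + -3·4 + -1·3 = 10
  a_7 = -4·10 + 3·-4 + -3·3 + -1·4 = -65
  a_8 = -4·-65 + 3·10 + -3·-4 + -1·3 = 299
  a_9 = -4·299 + 3·-65 + -3·10 + -1·-4 = -1417
  a_10 = -4·-1417 + 3·299 + -3·-65 + -1·10 = 6750
  a_11 = -4·6750 + 3·-1417 + -3·299 + -1·-65 = -32083
  a_12 = -4·-32083 + 3·6750 + -3·-1417 + -1·299 = 152534

-4,3,-3,-1 ; 152534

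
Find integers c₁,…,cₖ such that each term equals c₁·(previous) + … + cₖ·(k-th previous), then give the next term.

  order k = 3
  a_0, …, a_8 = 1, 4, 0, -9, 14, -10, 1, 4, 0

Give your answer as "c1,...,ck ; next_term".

-2,-2,-1 ; -9

  a_3 = -2·0 + -2·4 + -1·1 = -9
  a_4 = -2·-9 + -2·0 + -1·4 = 14
  a_5 = -2·14 + -2·-9 + -1·0 = -10
  a_6 = -2·-10 + -2·14 + -1·-9 = 1
  a_7 = -2·1 + -2·-10 + -1·14 = 4
  a_8 = -2·4 + -2·1 + -1·-10 = 0
  a_9 = -2·0 + -2·4 + -1·1 = -9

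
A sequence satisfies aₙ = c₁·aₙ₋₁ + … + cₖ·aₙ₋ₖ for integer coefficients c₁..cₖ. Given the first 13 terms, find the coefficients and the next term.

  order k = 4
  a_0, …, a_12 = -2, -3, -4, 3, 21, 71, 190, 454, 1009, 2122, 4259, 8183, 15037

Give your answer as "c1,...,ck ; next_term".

3,-1,-2,-1 ; 26288

  a_4 = 3·3 + -1·-4 + -2·-3 + -1·-2 = 21
  a_5 = 3·21 + -1·3 + -2·-4 + -1·-3 = 71
  a_6 = 3·71 + -1·21 + -2·3 + -1·-4 = 190
  a_7 = 3·190 + -1·71 + -2·21 + -1·3 = 454
  a_8 = 3·454 + -1·190 + -2·71 + -1·21 = 1009
  a_9 = 3·1009 + -1·454 + -2·190 + -1·71 = 2122
  a_10 = 3·2122 + -1·1009 + -2·454 + -1·190 = 4259
  a_11 = 3·4259 + -1·2122 + -2·1009 + -1·454 = 8183
  a_12 = 3·8183 + -1·4259 + -2·2122 + -1·1009 = 15037
  a_13 = 3·15037 + -1·8183 + -2·4259 + -1·2122 = 26288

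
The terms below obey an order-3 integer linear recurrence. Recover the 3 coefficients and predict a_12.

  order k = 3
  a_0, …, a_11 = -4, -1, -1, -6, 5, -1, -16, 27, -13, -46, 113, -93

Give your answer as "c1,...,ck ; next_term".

-1,-1,2 ; -112

  a_3 = -1·-1 + -1·-1 + 2·-4 = -6
  a_4 = -1·-6 + -1·-1 + 2·-1 = 5
  a_5 = -1·5 + -1·-6 + 2·-1 = -1
  a_6 = -1·-1 + -1·5 + 2·-6 = -16
  a_7 = -1·-16 + -1·-1 + 2·5 = 27
  a_8 = -1·27 + -1·-16 + 2·-1 = -13
  a_9 = -1·-13 + -1·27 + 2·-16 = -46
  a_10 = -1·-46 + -1·-13 + 2·27 = 113
  a_11 = -1·113 + -1·-46 + 2·-13 = -93
  a_12 = -1·-93 + -1·113 + 2·-46 = -112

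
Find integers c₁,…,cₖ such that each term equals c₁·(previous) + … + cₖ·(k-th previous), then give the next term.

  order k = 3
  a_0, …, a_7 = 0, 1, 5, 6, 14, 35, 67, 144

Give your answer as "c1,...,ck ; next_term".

  a_3 = 1·5 + 1·1 + 3·0 = 6
  a_4 = 1·6 + 1·5 + 3·1 = 14
  a_5 = 1·14 + 1·6 + 3·5 = 35
  a_6 = 1·35 + 1·14 + 3·6 = 67
  a_7 = 1·67 + 1·35 + 3·14 = 144
  a_8 = 1·144 + 1·67 + 3·35 = 316

1,1,3 ; 316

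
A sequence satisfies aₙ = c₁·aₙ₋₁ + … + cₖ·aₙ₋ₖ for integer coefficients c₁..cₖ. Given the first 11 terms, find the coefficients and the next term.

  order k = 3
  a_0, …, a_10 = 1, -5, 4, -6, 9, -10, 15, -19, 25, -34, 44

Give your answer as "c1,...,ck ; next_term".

0,1,-1 ; -59

  a_3 = 0·4 + 1·-5 + -1·1 = -6
  a_4 = 0·-6 + 1·4 + -1·-5 = 9
  a_5 = 0·9 + 1·-6 + -1·4 = -10
  a_6 = 0·-10 + 1·9 + -1·-6 = 15
  a_7 = 0·15 + 1·-10 + -1·9 = -19
  a_8 = 0·-19 + 1·15 + -1·-10 = 25
  a_9 = 0·25 + 1·-19 + -1·15 = -34
  a_10 = 0·-34 + 1·25 + -1·-19 = 44
  a_11 = 0·44 + 1·-34 + -1·25 = -59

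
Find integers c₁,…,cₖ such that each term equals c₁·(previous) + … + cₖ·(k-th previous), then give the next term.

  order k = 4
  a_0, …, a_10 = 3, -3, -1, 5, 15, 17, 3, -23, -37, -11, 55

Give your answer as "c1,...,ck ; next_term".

2,-2,0,1 ; 109

  a_4 = 2·5 + -2·-1 + 0·-3 + 1·3 = 15
  a_5 = 2·15 + -2·5 + 0·-1 + 1·-3 = 17
  a_6 = 2·17 + -2·15 + 0·5 + 1·-1 = 3
  a_7 = 2·3 + -2·17 + 0·15 + 1·5 = -23
  a_8 = 2·-23 + -2·3 + 0·17 + 1·15 = -37
  a_9 = 2·-37 + -2·-23 + 0·3 + 1·17 = -11
  a_10 = 2·-11 + -2·-37 + 0·-23 + 1·3 = 55
  a_11 = 2·55 + -2·-11 + 0·-37 + 1·-23 = 109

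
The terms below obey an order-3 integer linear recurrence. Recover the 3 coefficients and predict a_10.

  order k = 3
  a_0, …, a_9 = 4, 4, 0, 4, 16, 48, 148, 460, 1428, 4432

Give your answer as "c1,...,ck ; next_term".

3,0,1 ; 13756

  a_3 = 3·0 + 0·4 + 1·4 = 4
  a_4 = 3·4 + 0·0 + 1·4 = 16
  a_5 = 3·16 + 0·4 + 1·0 = 48
  a_6 = 3·48 + 0·16 + 1·4 = 148
  a_7 = 3·148 + 0·48 + 1·16 = 460
  a_8 = 3·460 + 0·148 + 1·48 = 1428
  a_9 = 3·1428 + 0·460 + 1·148 = 4432
  a_10 = 3·4432 + 0·1428 + 1·460 = 13756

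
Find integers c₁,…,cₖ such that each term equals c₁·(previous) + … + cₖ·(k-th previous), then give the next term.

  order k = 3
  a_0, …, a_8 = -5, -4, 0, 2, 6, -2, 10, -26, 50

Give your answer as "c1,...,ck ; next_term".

  a_3 = -1·0 + 2·-4 + -2·-5 = 2
  a_4 = -1·2 + 2·0 + -2·-4 = 6
  a_5 = -1·6 + 2·2 + -2·0 = -2
  a_6 = -1·-2 + 2·6 + -2·2 = 10
  a_7 = -1·10 + 2·-2 + -2·6 = -26
  a_8 = -1·-26 + 2·10 + -2·-2 = 50
  a_9 = -1·50 + 2·-26 + -2·10 = -122

-1,2,-2 ; -122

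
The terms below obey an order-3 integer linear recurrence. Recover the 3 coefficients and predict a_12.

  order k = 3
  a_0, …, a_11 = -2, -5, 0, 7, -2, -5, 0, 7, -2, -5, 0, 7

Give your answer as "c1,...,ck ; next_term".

  a_3 = -1·0 + -1·-5 + -1·-2 = 7
  a_4 = -1·7 + -1·0 + -1·-5 = -2
  a_5 = -1·-2 + -1·7 + -1·0 = -5
  a_6 = -1·-5 + -1·-2 + -1·7 = 0
  a_7 = -1·0 + -1·-5 + -1·-2 = 7
  a_8 = -1·7 + -1·0 + -1·-5 = -2
  a_9 = -1·-2 + -1·7 + -1·0 = -5
  a_10 = -1·-5 + -1·-2 + -1·7 = 0
  a_11 = -1·0 + -1·-5 + -1·-2 = 7
  a_12 = -1·7 + -1·0 + -1·-5 = -2

-1,-1,-1 ; -2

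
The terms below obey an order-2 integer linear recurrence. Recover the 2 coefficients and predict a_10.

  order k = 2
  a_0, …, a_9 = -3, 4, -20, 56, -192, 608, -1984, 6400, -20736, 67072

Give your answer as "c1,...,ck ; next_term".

  a_2 = -2·4 + 4·-3 = -20
  a_3 = -2·-20 + 4·4 = 56
  a_4 = -2·56 + 4·-20 = -192
  a_5 = -2·-192 + 4·56 = 608
  a_6 = -2·608 + 4·-192 = -1984
  a_7 = -2·-1984 + 4·608 = 6400
  a_8 = -2·6400 + 4·-1984 = -20736
  a_9 = -2·-20736 + 4·6400 = 67072
  a_10 = -2·67072 + 4·-20736 = -217088

-2,4 ; -217088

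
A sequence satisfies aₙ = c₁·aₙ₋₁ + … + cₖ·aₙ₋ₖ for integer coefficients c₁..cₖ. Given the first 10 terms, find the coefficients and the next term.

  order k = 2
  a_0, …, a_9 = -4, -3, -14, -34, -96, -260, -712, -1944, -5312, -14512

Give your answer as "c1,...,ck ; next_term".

  a_2 = 2·-3 + 2·-4 = -14
  a_3 = 2·-14 + 2·-3 = -34
  a_4 = 2·-34 + 2·-14 = -96
  a_5 = 2·-96 + 2·-34 = -260
  a_6 = 2·-260 + 2·-96 = -712
  a_7 = 2·-712 + 2·-260 = -1944
  a_8 = 2·-1944 + 2·-712 = -5312
  a_9 = 2·-5312 + 2·-1944 = -14512
  a_10 = 2·-14512 + 2·-5312 = -39648

2,2 ; -39648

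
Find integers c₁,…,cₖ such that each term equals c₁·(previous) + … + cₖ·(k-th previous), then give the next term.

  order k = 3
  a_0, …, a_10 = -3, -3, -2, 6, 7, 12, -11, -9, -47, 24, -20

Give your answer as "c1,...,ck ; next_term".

0,1,-3 ; 165

  a_3 = 0·-2 + 1·-3 + -3·-3 = 6
  a_4 = 0·6 + 1·-2 + -3·-3 = 7
  a_5 = 0·7 + 1·6 + -3·-2 = 12
  a_6 = 0·12 + 1·7 + -3·6 = -11
  a_7 = 0·-11 + 1·12 + -3·7 = -9
  a_8 = 0·-9 + 1·-11 + -3·12 = -47
  a_9 = 0·-47 + 1·-9 + -3·-11 = 24
  a_10 = 0·24 + 1·-47 + -3·-9 = -20
  a_11 = 0·-20 + 1·24 + -3·-47 = 165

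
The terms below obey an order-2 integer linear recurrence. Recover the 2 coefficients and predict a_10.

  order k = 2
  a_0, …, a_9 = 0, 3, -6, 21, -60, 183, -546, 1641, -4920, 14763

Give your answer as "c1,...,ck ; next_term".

  a_2 = -2·3 + 3·0 = -6
  a_3 = -2·-6 + 3·3 = 21
  a_4 = -2·21 + 3·-6 = -60
  a_5 = -2·-60 + 3·21 = 183
  a_6 = -2·183 + 3·-60 = -546
  a_7 = -2·-546 + 3·183 = 1641
  a_8 = -2·1641 + 3·-546 = -4920
  a_9 = -2·-4920 + 3·1641 = 14763
  a_10 = -2·14763 + 3·-4920 = -44286

-2,3 ; -44286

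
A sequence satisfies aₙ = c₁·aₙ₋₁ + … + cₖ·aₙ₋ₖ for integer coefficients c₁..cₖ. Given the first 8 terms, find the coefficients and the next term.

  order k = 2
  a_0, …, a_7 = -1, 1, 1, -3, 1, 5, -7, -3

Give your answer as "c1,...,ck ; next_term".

  a_2 = -1·1 + -2·-1 = 1
  a_3 = -1·1 + -2·1 = -3
  a_4 = -1·-3 + -2·1 = 1
  a_5 = -1·1 + -2·-3 = 5
  a_6 = -1·5 + -2·1 = -7
  a_7 = -1·-7 + -2·5 = -3
  a_8 = -1·-3 + -2·-7 = 17

-1,-2 ; 17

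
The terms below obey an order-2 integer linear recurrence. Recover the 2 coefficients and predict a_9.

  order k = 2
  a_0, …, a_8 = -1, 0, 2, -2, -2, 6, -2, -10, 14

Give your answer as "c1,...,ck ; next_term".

  a_2 = -1·0 + -2·-1 = 2
  a_3 = -1·2 + -2·0 = -2
  a_4 = -1·-2 + -2·2 = -2
  a_5 = -1·-2 + -2·-2 = 6
  a_6 = -1·6 + -2·-2 = -2
  a_7 = -1·-2 + -2·6 = -10
  a_8 = -1·-10 + -2·-2 = 14
  a_9 = -1·14 + -2·-10 = 6

-1,-2 ; 6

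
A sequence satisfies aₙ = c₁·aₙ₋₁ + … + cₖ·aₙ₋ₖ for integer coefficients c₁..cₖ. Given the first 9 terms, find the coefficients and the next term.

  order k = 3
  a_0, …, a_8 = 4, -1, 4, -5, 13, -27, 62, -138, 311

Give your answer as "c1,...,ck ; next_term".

  a_3 = -2·4 + 1·-1 + 1·4 = -5
  a_4 = -2·-5 + 1·4 + 1·-1 = 13
  a_5 = -2·13 + 1·-5 + 1·4 = -27
  a_6 = -2·-27 + 1·13 + 1·-5 = 62
  a_7 = -2·62 + 1·-27 + 1·13 = -138
  a_8 = -2·-138 + 1·62 + 1·-27 = 311
  a_9 = -2·311 + 1·-138 + 1·62 = -698

-2,1,1 ; -698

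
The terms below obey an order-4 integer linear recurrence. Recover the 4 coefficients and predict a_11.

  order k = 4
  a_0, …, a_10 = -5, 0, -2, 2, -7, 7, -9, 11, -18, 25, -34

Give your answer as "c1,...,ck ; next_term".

  a_4 = -1·2 + 0·-2 + 0·0 + 1·-5 = -7
  a_5 = -1·-7 + 0·2 + 0·-2 + 1·0 = 7
  a_6 = -1·7 + 0·-7 + 0·2 + 1·-2 = -9
  a_7 = -1·-9 + 0·7 + 0·-7 + 1·2 = 11
  a_8 = -1·11 + 0·-9 + 0·7 + 1·-7 = -18
  a_9 = -1·-18 + 0·11 + 0·-9 + 1·7 = 25
  a_10 = -1·25 + 0·-18 + 0·11 + 1·-9 = -34
  a_11 = -1·-34 + 0·25 + 0·-18 + 1·11 = 45

-1,0,0,1 ; 45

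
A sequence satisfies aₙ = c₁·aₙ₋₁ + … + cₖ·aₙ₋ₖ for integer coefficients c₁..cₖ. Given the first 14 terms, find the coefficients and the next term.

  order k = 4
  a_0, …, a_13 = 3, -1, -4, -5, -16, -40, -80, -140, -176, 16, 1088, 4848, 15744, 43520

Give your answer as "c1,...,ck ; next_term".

  a_4 = 4·-5 + -4·-4 + 0·-1 + -4·3 = -16
  a_5 = 4·-16 + -4·-5 + 0·-4 + -4·-1 = -40
  a_6 = 4·-40 + -4·-16 + 0·-5 + -4·-4 = -80
  a_7 = 4·-80 + -4·-40 + 0·-16 + -4·-5 = -140
  a_8 = 4·-140 + -4·-80 + 0·-40 + -4·-16 = -176
  a_9 = 4·-176 + -4·-140 + 0·-80 + -4·-40 = 16
  a_10 = 4·16 + -4·-176 + 0·-140 + -4·-80 = 1088
  a_11 = 4·1088 + -4·16 + 0·-176 + -4·-140 = 4848
  a_12 = 4·4848 + -4·1088 + 0·16 + -4·-176 = 15744
  a_13 = 4·15744 + -4·4848 + 0·1088 + -4·16 = 43520
  a_14 = 4·43520 + -4·15744 + 0·4848 + -4·1088 = 106752

4,-4,0,-4 ; 106752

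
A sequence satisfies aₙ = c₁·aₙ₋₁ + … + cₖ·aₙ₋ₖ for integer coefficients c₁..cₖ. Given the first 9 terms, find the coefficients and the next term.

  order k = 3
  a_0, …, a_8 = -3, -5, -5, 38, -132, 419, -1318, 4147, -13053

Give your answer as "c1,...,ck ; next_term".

-4,-3,-1 ; 41089

  a_3 = -4·-5 + -3·-5 + -1·-3 = 38
  a_4 = -4·38 + -3·-5 + -1·-5 = -132
  a_5 = -4·-132 + -3·38 + -1·-5 = 419
  a_6 = -4·419 + -3·-132 + -1·38 = -1318
  a_7 = -4·-1318 + -3·419 + -1·-132 = 4147
  a_8 = -4·4147 + -3·-1318 + -1·419 = -13053
  a_9 = -4·-13053 + -3·4147 + -1·-1318 = 41089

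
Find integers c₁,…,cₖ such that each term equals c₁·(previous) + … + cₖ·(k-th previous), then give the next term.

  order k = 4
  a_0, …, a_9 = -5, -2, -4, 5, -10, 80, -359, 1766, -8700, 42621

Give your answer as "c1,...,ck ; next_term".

  a_4 = -4·5 + 4·-4 + -3·-2 + -4·-5 = -10
  a_5 = -4·-10 + 4·5 + -3·-4 + -4·-2 = 80
  a_6 = -4·80 + 4·-10 + -3·5 + -4·-4 = -359
  a_7 = -4·-359 + 4·80 + -3·-10 + -4·5 = 1766
  a_8 = -4·1766 + 4·-359 + -3·80 + -4·-10 = -8700
  a_9 = -4·-8700 + 4·1766 + -3·-359 + -4·80 = 42621
  a_10 = -4·42621 + 4·-8700 + -3·1766 + -4·-359 = -209146

-4,4,-3,-4 ; -209146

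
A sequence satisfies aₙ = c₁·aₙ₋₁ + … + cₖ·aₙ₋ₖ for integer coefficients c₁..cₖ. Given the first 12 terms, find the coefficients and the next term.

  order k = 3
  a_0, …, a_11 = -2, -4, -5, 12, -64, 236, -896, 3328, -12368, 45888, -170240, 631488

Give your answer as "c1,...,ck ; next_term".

  a_3 = -4·-5 + 0·-4 + 4·-2 = 12
  a_4 = -4·12 + 0·-5 + 4·-4 = -64
  a_5 = -4·-64 + 0·12 + 4·-5 = 236
  a_6 = -4·236 + 0·-64 + 4·12 = -896
  a_7 = -4·-896 + 0·236 + 4·-64 = 3328
  a_8 = -4·3328 + 0·-896 + 4·236 = -12368
  a_9 = -4·-12368 + 0·3328 + 4·-896 = 45888
  a_10 = -4·45888 + 0·-12368 + 4·3328 = -170240
  a_11 = -4·-170240 + 0·45888 + 4·-12368 = 631488
  a_12 = -4·631488 + 0·-170240 + 4·45888 = -2342400

-4,0,4 ; -2342400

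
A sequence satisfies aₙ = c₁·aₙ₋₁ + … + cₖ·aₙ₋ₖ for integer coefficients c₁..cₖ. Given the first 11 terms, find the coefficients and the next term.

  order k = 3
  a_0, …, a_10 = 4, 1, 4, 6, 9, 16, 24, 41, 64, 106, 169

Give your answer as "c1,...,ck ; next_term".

  a_3 = 0·4 + 2·1 + 1·4 = 6
  a_4 = 0·6 + 2·4 + 1·1 = 9
  a_5 = 0·9 + 2·6 + 1·4 = 16
  a_6 = 0·16 + 2·9 + 1·6 = 24
  a_7 = 0·24 + 2·16 + 1·9 = 41
  a_8 = 0·41 + 2·24 + 1·16 = 64
  a_9 = 0·64 + 2·41 + 1·24 = 106
  a_10 = 0·106 + 2·64 + 1·41 = 169
  a_11 = 0·169 + 2·106 + 1·64 = 276

0,2,1 ; 276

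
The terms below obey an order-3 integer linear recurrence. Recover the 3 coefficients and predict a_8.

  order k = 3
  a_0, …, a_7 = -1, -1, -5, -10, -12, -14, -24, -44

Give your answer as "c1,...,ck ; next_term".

  a_3 = 2·-5 + -2·-1 + 2·-1 = -10
  a_4 = 2·-10 + -2·-5 + 2·-1 = -12
  a_5 = 2·-12 + -2·-10 + 2·-5 = -14
  a_6 = 2·-14 + -2·-12 + 2·-10 = -24
  a_7 = 2·-24 + -2·-14 + 2·-12 = -44
  a_8 = 2·-44 + -2·-24 + 2·-14 = -68

2,-2,2 ; -68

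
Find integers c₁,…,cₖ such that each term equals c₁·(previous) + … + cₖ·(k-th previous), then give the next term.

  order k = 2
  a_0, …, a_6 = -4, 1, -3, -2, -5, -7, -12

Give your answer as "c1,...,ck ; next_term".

1,1 ; -19

  a_2 = 1·1 + 1·-4 = -3
  a_3 = 1·-3 + 1·1 = -2
  a_4 = 1·-2 + 1·-3 = -5
  a_5 = 1·-5 + 1·-2 = -7
  a_6 = 1·-7 + 1·-5 = -12
  a_7 = 1·-12 + 1·-7 = -19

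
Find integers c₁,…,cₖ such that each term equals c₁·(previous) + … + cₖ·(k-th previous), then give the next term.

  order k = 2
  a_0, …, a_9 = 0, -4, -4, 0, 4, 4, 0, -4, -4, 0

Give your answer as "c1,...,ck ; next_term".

  a_2 = 1·-4 + -1·0 = -4
  a_3 = 1·-4 + -1·-4 = 0
  a_4 = 1·0 + -1·-4 = 4
  a_5 = 1·4 + -1·0 = 4
  a_6 = 1·4 + -1·4 = 0
  a_7 = 1·0 + -1·4 = -4
  a_8 = 1·-4 + -1·0 = -4
  a_9 = 1·-4 + -1·-4 = 0
  a_10 = 1·0 + -1·-4 = 4

1,-1 ; 4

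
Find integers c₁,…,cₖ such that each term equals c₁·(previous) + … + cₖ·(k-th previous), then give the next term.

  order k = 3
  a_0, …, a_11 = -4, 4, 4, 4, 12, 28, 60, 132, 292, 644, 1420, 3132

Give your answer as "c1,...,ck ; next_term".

  a_3 = 2·4 + 0·4 + 1·-4 = 4
  a_4 = 2·4 + 0·4 + 1·4 = 12
  a_5 = 2·12 + 0·4 + 1·4 = 28
  a_6 = 2·28 + 0·12 + 1·4 = 60
  a_7 = 2·60 + 0·28 + 1·12 = 132
  a_8 = 2·132 + 0·60 + 1·28 = 292
  a_9 = 2·292 + 0·132 + 1·60 = 644
  a_10 = 2·644 + 0·292 + 1·132 = 1420
  a_11 = 2·1420 + 0·644 + 1·292 = 3132
  a_12 = 2·3132 + 0·1420 + 1·644 = 6908

2,0,1 ; 6908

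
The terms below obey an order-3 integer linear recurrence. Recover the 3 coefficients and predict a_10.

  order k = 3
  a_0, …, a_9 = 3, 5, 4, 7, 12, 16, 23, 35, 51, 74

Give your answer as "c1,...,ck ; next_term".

  a_3 = 1·4 + 0·5 + 1·3 = 7
  a_4 = 1·7 + 0·4 + 1·5 = 12
  a_5 = 1·12 + 0·7 + 1·4 = 16
  a_6 = 1·16 + 0·12 + 1·7 = 23
  a_7 = 1·23 + 0·16 + 1·12 = 35
  a_8 = 1·35 + 0·23 + 1·16 = 51
  a_9 = 1·51 + 0·35 + 1·23 = 74
  a_10 = 1·74 + 0·51 + 1·35 = 109

1,0,1 ; 109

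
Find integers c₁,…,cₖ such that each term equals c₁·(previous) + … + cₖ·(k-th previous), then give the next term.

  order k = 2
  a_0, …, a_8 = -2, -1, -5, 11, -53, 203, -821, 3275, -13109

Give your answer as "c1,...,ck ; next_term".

  a_2 = -3·-1 + 4·-2 = -5
  a_3 = -3·-5 + 4·-1 = 11
  a_4 = -3·11 + 4·-5 = -53
  a_5 = -3·-53 + 4·11 = 203
  a_6 = -3·203 + 4·-53 = -821
  a_7 = -3·-821 + 4·203 = 3275
  a_8 = -3·3275 + 4·-821 = -13109
  a_9 = -3·-13109 + 4·3275 = 52427

-3,4 ; 52427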